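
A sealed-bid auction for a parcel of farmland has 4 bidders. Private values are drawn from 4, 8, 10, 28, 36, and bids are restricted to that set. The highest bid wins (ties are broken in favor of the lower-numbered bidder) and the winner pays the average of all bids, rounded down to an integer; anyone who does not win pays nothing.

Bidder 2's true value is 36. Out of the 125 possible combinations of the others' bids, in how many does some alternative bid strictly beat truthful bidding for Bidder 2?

48

Others bid (4, 4, 4): truth gives 24; bid 8 gives 31 > 24. Violating.
Others bid (4, 4, 8): truth gives 23; bid 8 gives 30 > 23. Violating.
Others bid (4, 4, 10): truth gives 23; bid 10 gives 29 > 23. Violating.
Others bid (4, 4, 28): truth gives 18; bid 28 gives 20 > 18. Violating.
Others bid (4, 4, 36): truth gives 16; no alternative beats it.
Others bid (4, 8, 36): truth gives 15; no alternative beats it.
(Checking all 125 profiles: 48 have a profitable deviation, 77 do not.)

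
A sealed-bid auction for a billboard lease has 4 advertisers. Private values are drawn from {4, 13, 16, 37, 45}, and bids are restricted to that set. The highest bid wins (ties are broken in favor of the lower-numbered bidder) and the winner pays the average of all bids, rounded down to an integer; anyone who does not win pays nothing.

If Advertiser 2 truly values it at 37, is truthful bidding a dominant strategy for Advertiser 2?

No

Consider the case where Advertiser 1 bids 4, Advertiser 3 bids 4 and Advertiser 4 bids 4.
Truthful bid 37: wins, pays 12, utility 37 - 12 = 25.
Bid 13 instead: wins, pays 6, utility 37 - 6 = 31.
Since 31 > 25, bidding 13 is strictly better here, so truthful bidding is not dominant.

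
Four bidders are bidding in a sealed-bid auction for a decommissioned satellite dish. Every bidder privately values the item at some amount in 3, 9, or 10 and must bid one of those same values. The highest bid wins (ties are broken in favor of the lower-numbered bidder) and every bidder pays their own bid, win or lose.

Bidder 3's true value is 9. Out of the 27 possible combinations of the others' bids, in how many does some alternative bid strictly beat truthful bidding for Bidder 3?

Others bid (3, 3, 10): truth gives -9; bid 10 gives -1 > -9. Violating.
Others bid (3, 9, 3): truth gives -9; bid 10 gives -1 > -9. Violating.
Others bid (3, 9, 9): truth gives -9; bid 10 gives -1 > -9. Violating.
Others bid (3, 9, 10): truth gives -9; bid 10 gives -1 > -9. Violating.
Others bid (3, 3, 3): truth gives 0; no alternative beats it.
Others bid (3, 3, 9): truth gives 0; no alternative beats it.
(Checking all 27 profiles: 25 have a profitable deviation, 2 do not.)

25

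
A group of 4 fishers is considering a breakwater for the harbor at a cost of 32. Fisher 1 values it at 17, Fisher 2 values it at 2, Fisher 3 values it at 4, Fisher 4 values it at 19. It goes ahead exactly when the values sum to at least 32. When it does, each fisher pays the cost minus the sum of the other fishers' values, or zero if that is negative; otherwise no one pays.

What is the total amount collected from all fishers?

Total value 42 ≥ cost 32, so it is built.
Fisher 1: others sum to 25; max(0, 32 - 25) = 7.
Fisher 2: others sum to 40; max(0, 32 - 40) = 0.
Fisher 3: others sum to 38; max(0, 32 - 38) = 0.
Fisher 4: others sum to 23; max(0, 32 - 23) = 9.
Total collected = 7 + 0 + 0 + 9 = 16.

16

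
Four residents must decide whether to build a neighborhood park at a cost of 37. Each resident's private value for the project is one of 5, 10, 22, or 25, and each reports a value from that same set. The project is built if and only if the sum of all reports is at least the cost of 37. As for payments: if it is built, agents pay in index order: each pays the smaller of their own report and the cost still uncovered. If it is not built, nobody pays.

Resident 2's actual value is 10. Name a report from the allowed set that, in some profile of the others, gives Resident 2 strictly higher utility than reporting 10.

Suppose Resident 1 reports 5, Resident 3 reports 5 and Resident 4 reports 22.
Report 10: project built, pays 10, utility 10 - 10 = 0.
Report 5: project built, pays 5, utility 10 - 5 = 5.
So reporting 5 beats truth here (5 > 0).

5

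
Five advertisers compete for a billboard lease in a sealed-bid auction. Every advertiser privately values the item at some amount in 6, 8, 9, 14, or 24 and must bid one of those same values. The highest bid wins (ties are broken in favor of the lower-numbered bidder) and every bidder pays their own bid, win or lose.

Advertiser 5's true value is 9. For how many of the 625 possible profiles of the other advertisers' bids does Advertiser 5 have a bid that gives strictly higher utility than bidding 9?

610

Others bid (6, 6, 6, 6): truth gives 0; bid 8 gives 1 > 0. Violating.
Others bid (6, 6, 6, 9): truth gives -9; bid 14 gives -5 > -9. Violating.
Others bid (6, 6, 6, 14): truth gives -9; bid 6 gives -6 > -9. Violating.
Others bid (6, 6, 6, 24): truth gives -9; bid 6 gives -6 > -9. Violating.
Others bid (6, 6, 6, 8): truth gives 0; no alternative beats it.
Others bid (6, 6, 8, 6): truth gives 0; no alternative beats it.
(Checking all 625 profiles: 610 have a profitable deviation, 15 do not.)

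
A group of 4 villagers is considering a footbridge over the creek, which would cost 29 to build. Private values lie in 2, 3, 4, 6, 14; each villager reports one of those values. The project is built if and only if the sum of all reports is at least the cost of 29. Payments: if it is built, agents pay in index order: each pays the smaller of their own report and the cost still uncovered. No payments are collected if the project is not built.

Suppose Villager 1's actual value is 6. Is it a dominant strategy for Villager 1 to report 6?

No

Consider the case where Villager 2 reports 2, Villager 3 reports 14 and Villager 4 reports 14.
Truthful report 6: project built, pays 6, utility 6 - 6 = 0.
Report 2 instead: project built, pays 2, utility 6 - 2 = 4.
Since 4 > 0, reporting 2 is strictly better here, so truthful reporting is not dominant.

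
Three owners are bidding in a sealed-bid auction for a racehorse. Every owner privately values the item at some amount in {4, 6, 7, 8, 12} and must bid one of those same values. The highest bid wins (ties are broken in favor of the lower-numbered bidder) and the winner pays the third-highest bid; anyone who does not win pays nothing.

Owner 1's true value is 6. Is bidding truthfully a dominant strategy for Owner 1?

Consider the case where Owner 2 bids 4 and Owner 3 bids 7.
Truthful bid 6: loses, pays 0, utility 0.
Bid 7 instead: wins, pays 4, utility 6 - 4 = 2.
Since 2 > 0, bidding 7 is strictly better here, so truthful bidding is not dominant.

No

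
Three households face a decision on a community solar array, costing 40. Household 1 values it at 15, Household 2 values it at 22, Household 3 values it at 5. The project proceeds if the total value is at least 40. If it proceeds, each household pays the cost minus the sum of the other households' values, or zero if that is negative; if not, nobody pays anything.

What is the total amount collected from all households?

Total value 42 ≥ cost 40, so it is built.
Household 1: others sum to 27; max(0, 40 - 27) = 13.
Household 2: others sum to 20; max(0, 40 - 20) = 20.
Household 3: others sum to 37; max(0, 40 - 37) = 3.
Total collected = 13 + 20 + 3 = 36.

36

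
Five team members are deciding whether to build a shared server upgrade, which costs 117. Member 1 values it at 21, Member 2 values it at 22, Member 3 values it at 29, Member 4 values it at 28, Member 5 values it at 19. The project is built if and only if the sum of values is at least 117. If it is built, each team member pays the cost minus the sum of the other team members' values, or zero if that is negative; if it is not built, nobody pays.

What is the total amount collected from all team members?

109

Total value 119 ≥ cost 117, so it is built.
Member 1: others sum to 98; max(0, 117 - 98) = 19.
Member 2: others sum to 97; max(0, 117 - 97) = 20.
Member 3: others sum to 90; max(0, 117 - 90) = 27.
Member 4: others sum to 91; max(0, 117 - 91) = 26.
Member 5: others sum to 100; max(0, 117 - 100) = 17.
Total collected = 19 + 20 + 27 + 26 + 17 = 109.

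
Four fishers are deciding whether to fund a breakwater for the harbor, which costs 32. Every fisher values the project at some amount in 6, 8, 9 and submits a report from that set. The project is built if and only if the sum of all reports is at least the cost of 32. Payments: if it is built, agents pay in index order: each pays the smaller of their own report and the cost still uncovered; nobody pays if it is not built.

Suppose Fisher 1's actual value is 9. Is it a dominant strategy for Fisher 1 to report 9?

Consider the case where Fisher 2 reports 6, Fisher 3 reports 9 and Fisher 4 reports 9.
Truthful report 9: project built, pays 9, utility 9 - 9 = 0.
Report 8 instead: project built, pays 8, utility 9 - 8 = 1.
Since 1 > 0, reporting 8 is strictly better here, so truthful reporting is not dominant.

No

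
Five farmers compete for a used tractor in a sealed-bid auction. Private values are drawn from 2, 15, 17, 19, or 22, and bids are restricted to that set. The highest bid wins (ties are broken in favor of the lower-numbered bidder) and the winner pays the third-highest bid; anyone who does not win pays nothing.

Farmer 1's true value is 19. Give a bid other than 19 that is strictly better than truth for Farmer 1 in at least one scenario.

22

Suppose Farmer 2 bids 2, Farmer 3 bids 2, Farmer 4 bids 2 and Farmer 5 bids 22.
Bid 19: loses, pays 0, utility 0.
Bid 22: wins, pays 2, utility 19 - 2 = 17.
So bidding 22 beats truth here (17 > 0).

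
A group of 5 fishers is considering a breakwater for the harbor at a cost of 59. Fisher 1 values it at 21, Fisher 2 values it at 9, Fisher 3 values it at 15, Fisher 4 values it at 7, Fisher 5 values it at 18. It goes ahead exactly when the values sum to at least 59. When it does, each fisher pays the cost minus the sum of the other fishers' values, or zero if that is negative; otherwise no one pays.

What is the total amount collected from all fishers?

21

Total value 70 ≥ cost 59, so it is built.
Fisher 1: others sum to 49; max(0, 59 - 49) = 10.
Fisher 2: others sum to 61; max(0, 59 - 61) = 0.
Fisher 3: others sum to 55; max(0, 59 - 55) = 4.
Fisher 4: others sum to 63; max(0, 59 - 63) = 0.
Fisher 5: others sum to 52; max(0, 59 - 52) = 7.
Total collected = 10 + 0 + 4 + 0 + 7 = 21.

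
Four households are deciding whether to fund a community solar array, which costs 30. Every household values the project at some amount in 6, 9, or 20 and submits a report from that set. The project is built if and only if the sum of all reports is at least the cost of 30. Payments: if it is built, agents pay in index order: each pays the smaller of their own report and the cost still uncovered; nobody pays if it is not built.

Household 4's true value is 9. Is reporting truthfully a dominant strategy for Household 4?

Check each profile of the others' reports and compare truth against every alternative report.
Others report (6, 6, 20): truth gives 9, best alternative gives 9.
Others report (6, 9, 20): truth gives 9, best alternative gives 9.
Others report (6, 20, 6): truth gives 9, best alternative gives 9.
Others report (6, 20, 9): truth gives 9, best alternative gives 9.
Others report (6, 20, 20): truth gives 9, best alternative gives 9.
Others report (9, 6, 20): truth gives 9, best alternative gives 9.
(Remaining 21 profiles checked similarly; truth is weakly best in each.)
In every case the truthful report is at least as good as any alternative, so it is a dominant strategy.

Yes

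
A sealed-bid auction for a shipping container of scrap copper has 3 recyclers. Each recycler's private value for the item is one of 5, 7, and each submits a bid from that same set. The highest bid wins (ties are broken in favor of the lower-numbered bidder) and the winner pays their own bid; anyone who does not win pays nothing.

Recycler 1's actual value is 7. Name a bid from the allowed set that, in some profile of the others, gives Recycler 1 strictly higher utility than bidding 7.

5

Suppose Recycler 2 bids 5 and Recycler 3 bids 5.
Bid 7: wins, pays 7, utility 7 - 7 = 0.
Bid 5: wins, pays 5, utility 7 - 5 = 2.
So bidding 5 beats truth here (2 > 0).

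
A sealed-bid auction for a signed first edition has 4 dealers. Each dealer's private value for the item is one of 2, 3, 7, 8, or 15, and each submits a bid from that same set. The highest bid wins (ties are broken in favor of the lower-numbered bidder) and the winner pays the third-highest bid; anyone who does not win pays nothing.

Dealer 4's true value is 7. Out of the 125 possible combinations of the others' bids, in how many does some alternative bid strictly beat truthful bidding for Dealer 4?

24

Others bid (2, 2, 7): truth gives 0; bid 8 gives 5 > 0. Violating.
Others bid (2, 2, 8): truth gives 0; bid 15 gives 5 > 0. Violating.
Others bid (2, 3, 7): truth gives 0; bid 8 gives 4 > 0. Violating.
Others bid (2, 3, 8): truth gives 0; bid 15 gives 4 > 0. Violating.
Others bid (2, 2, 2): truth gives 5; no alternative beats it.
Others bid (2, 2, 3): truth gives 5; no alternative beats it.
(Checking all 125 profiles: 24 have a profitable deviation, 101 do not.)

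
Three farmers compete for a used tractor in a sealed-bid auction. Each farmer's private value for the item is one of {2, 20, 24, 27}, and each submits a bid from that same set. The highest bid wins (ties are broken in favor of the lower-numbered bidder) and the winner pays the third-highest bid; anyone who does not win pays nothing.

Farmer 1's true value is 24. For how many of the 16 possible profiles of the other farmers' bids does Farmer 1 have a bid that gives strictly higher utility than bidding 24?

4

Others bid (2, 27): truth gives 0; bid 27 gives 22 > 0. Violating.
Others bid (20, 27): truth gives 0; bid 27 gives 4 > 0. Violating.
Others bid (27, 2): truth gives 0; bid 27 gives 22 > 0. Violating.
Others bid (27, 20): truth gives 0; bid 27 gives 4 > 0. Violating.
Others bid (2, 2): truth gives 22; no alternative beats it.
Others bid (2, 20): truth gives 22; no alternative beats it.
(Checking all 16 profiles: 4 have a profitable deviation, 12 do not.)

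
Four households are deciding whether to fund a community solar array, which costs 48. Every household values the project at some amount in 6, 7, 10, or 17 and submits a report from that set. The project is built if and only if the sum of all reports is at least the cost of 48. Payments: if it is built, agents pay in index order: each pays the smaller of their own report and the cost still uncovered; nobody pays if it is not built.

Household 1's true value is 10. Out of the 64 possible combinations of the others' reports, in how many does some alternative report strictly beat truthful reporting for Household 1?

7

Others report (7, 17, 17): truth gives 0; report 7 gives 3 > 0. Violating.
Others report (10, 17, 17): truth gives 0; report 6 gives 4 > 0. Violating.
Others report (17, 7, 17): truth gives 0; report 7 gives 3 > 0. Violating.
Others report (17, 10, 17): truth gives 0; report 6 gives 4 > 0. Violating.
Others report (6, 6, 6): truth gives 0; no alternative beats it.
Others report (6, 6, 7): truth gives 0; no alternative beats it.
(Checking all 64 profiles: 7 have a profitable deviation, 57 do not.)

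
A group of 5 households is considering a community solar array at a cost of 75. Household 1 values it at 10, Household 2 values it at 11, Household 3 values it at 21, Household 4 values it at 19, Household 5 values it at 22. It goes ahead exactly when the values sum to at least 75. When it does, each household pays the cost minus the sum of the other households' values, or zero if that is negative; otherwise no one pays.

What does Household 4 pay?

11

Total value 83 ≥ cost 75, so the project is built.
The other households' values sum to 64.
Cost minus that sum is 75 - 64 = 11.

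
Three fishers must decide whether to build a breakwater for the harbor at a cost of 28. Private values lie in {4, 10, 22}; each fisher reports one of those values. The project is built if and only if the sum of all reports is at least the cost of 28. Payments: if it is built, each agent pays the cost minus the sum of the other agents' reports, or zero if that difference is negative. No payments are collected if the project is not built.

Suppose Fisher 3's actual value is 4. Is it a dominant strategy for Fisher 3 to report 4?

Check each profile of the others' reports and compare truth against every alternative report.
Others report (10, 10): truth gives 0, best alternative gives -4.
Others report (10, 22): truth gives 4, best alternative gives 4.
Others report (22, 10): truth gives 4, best alternative gives 4.
Others report (22, 22): truth gives 4, best alternative gives 4.
Others report (4, 22): truth gives 2, best alternative gives 2.
Others report (22, 4): truth gives 2, best alternative gives 2.
(Remaining 3 profiles checked similarly; truth is weakly best in each.)
In every case the truthful report is at least as good as any alternative, so it is a dominant strategy.

Yes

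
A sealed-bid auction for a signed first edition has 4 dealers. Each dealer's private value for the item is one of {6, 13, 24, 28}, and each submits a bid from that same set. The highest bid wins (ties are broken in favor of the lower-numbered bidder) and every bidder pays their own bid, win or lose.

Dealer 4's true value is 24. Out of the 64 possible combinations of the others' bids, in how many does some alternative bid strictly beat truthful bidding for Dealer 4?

Others bid (6, 6, 6): truth gives 0; bid 13 gives 11 > 0. Violating.
Others bid (6, 6, 24): truth gives -24; bid 28 gives -4 > -24. Violating.
Others bid (6, 6, 28): truth gives -24; bid 6 gives -6 > -24. Violating.
Others bid (6, 13, 24): truth gives -24; bid 28 gives -4 > -24. Violating.
Others bid (6, 6, 13): truth gives 0; no alternative beats it.
Others bid (6, 13, 6): truth gives 0; no alternative beats it.
(Checking all 64 profiles: 57 have a profitable deviation, 7 do not.)

57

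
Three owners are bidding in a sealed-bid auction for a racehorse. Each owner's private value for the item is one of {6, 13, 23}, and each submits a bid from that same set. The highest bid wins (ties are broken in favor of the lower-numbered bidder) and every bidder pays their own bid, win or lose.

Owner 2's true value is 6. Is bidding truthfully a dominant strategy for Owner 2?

Check each profile of the others' bids and compare truth against every alternative bid.
Others bid (6, 23): truth gives -6, best alternative gives -13.
Others bid (13, 6): truth gives -6, best alternative gives -13.
Others bid (13, 13): truth gives -6, best alternative gives -13.
Others bid (13, 23): truth gives -6, best alternative gives -13.
Others bid (23, 6): truth gives -6, best alternative gives -13.
Others bid (23, 13): truth gives -6, best alternative gives -13.
(Remaining 3 profiles checked similarly; truth is weakly best in each.)
In every case the truthful bid is at least as good as any alternative, so it is a dominant strategy.

Yes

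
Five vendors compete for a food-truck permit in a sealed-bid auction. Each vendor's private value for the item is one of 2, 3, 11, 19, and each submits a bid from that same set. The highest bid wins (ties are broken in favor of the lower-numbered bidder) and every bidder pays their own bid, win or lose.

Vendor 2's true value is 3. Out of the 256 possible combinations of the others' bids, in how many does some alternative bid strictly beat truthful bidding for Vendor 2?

Others bid (2, 2, 2, 11): truth gives -3; bid 2 gives -2 > -3. Violating.
Others bid (2, 2, 2, 19): truth gives -3; bid 2 gives -2 > -3. Violating.
Others bid (2, 2, 3, 11): truth gives -3; bid 2 gives -2 > -3. Violating.
Others bid (2, 2, 3, 19): truth gives -3; bid 2 gives -2 > -3. Violating.
Others bid (2, 2, 2, 2): truth gives 0; no alternative beats it.
Others bid (2, 2, 2, 3): truth gives 0; no alternative beats it.
(Checking all 256 profiles: 248 have a profitable deviation, 8 do not.)

248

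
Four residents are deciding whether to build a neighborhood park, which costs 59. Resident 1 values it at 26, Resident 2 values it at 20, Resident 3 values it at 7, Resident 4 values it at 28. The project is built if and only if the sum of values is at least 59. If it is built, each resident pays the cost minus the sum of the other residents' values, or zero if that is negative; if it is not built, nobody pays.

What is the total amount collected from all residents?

10

Total value 81 ≥ cost 59, so it is built.
Resident 1: others sum to 55; max(0, 59 - 55) = 4.
Resident 2: others sum to 61; max(0, 59 - 61) = 0.
Resident 3: others sum to 74; max(0, 59 - 74) = 0.
Resident 4: others sum to 53; max(0, 59 - 53) = 6.
Total collected = 4 + 0 + 0 + 6 = 10.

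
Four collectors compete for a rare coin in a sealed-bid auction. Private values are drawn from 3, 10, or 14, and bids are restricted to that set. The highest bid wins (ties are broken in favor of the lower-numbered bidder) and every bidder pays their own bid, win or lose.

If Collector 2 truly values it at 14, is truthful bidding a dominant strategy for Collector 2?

Consider the case where Collector 1 bids 3, Collector 3 bids 3 and Collector 4 bids 3.
Truthful bid 14: wins, pays 14, utility 14 - 14 = 0.
Bid 10 instead: wins, pays 10, utility 14 - 10 = 4.
Since 4 > 0, bidding 10 is strictly better here, so truthful bidding is not dominant.

No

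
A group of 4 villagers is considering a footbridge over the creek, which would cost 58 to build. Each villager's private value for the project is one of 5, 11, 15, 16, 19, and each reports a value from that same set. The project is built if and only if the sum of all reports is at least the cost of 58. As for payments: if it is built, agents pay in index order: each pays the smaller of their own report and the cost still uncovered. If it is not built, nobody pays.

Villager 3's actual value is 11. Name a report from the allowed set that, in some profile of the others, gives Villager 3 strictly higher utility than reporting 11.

Suppose Villager 1 reports 15, Villager 2 reports 19 and Villager 4 reports 19.
Report 11: project built, pays 11, utility 11 - 11 = 0.
Report 5: project built, pays 5, utility 11 - 5 = 6.
So reporting 5 beats truth here (6 > 0).

5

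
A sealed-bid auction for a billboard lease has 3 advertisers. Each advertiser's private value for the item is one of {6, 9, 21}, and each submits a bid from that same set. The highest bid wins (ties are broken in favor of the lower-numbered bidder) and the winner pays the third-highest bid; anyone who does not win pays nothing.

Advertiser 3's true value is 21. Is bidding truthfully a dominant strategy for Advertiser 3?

Check each profile of the others' bids and compare truth against every alternative bid.
Others bid (6, 9): truth gives 15, best alternative gives 0.
Others bid (9, 6): truth gives 15, best alternative gives 0.
Others bid (9, 9): truth gives 12, best alternative gives 0.
Others bid (6, 6): truth gives 15, best alternative gives 15.
Others bid (6, 21): truth gives 0, best alternative gives 0.
Others bid (9, 21): truth gives 0, best alternative gives 0.
(Remaining 3 profiles checked similarly; truth is weakly best in each.)
In every case the truthful bid is at least as good as any alternative, so it is a dominant strategy.

Yes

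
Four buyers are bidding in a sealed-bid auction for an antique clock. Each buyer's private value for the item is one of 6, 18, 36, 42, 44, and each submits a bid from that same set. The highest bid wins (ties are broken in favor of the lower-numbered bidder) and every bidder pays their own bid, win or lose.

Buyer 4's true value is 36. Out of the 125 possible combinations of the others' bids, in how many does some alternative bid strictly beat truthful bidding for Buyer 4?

Others bid (6, 6, 6): truth gives 0; bid 18 gives 18 > 0. Violating.
Others bid (6, 6, 36): truth gives -36; bid 6 gives -6 > -36. Violating.
Others bid (6, 6, 42): truth gives -36; bid 6 gives -6 > -36. Violating.
Others bid (6, 6, 44): truth gives -36; bid 6 gives -6 > -36. Violating.
Others bid (6, 6, 18): truth gives 0; no alternative beats it.
Others bid (6, 18, 6): truth gives 0; no alternative beats it.
(Checking all 125 profiles: 118 have a profitable deviation, 7 do not.)

118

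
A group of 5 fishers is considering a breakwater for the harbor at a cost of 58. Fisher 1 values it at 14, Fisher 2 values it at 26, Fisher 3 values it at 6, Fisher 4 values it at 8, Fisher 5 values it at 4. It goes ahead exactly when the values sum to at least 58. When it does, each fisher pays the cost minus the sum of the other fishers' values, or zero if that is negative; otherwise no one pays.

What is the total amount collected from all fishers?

58

Total value 58 ≥ cost 58, so it is built.
Fisher 1: others sum to 44; max(0, 58 - 44) = 14.
Fisher 2: others sum to 32; max(0, 58 - 32) = 26.
Fisher 3: others sum to 52; max(0, 58 - 52) = 6.
Fisher 4: others sum to 50; max(0, 58 - 50) = 8.
Fisher 5: others sum to 54; max(0, 58 - 54) = 4.
Total collected = 14 + 26 + 6 + 8 + 4 = 58.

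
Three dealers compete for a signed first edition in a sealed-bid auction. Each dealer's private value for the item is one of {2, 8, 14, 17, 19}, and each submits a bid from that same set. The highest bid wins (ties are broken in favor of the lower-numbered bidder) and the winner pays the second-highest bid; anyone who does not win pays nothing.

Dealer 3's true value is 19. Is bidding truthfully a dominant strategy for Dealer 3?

Yes

Check each profile of the others' bids and compare truth against every alternative bid.
Others bid (2, 17): truth gives 2, best alternative gives 0.
Others bid (8, 17): truth gives 2, best alternative gives 0.
Others bid (14, 17): truth gives 2, best alternative gives 0.
Others bid (17, 2): truth gives 2, best alternative gives 0.
Others bid (17, 8): truth gives 2, best alternative gives 0.
Others bid (17, 14): truth gives 2, best alternative gives 0.
(Remaining 19 profiles checked similarly; truth is weakly best in each.)
In every case the truthful bid is at least as good as any alternative, so it is a dominant strategy.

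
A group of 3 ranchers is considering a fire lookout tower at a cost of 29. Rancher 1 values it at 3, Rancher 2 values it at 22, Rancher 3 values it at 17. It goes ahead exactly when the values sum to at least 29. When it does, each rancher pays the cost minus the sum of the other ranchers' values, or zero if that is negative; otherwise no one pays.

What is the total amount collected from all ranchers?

Total value 42 ≥ cost 29, so it is built.
Rancher 1: others sum to 39; max(0, 29 - 39) = 0.
Rancher 2: others sum to 20; max(0, 29 - 20) = 9.
Rancher 3: others sum to 25; max(0, 29 - 25) = 4.
Total collected = 0 + 9 + 4 = 13.

13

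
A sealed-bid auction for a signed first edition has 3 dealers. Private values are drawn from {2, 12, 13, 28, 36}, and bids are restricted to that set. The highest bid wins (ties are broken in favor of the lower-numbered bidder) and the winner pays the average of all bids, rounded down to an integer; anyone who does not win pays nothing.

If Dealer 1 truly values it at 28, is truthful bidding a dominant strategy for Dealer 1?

No

Consider the case where Dealer 2 bids 2 and Dealer 3 bids 2.
Truthful bid 28: wins, pays 10, utility 28 - 10 = 18.
Bid 2 instead: wins, pays 2, utility 28 - 2 = 26.
Since 26 > 18, bidding 2 is strictly better here, so truthful bidding is not dominant.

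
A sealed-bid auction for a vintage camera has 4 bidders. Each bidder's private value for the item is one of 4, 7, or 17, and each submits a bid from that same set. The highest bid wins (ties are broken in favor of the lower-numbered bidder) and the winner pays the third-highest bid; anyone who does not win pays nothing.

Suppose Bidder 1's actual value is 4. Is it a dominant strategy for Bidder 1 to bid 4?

Check each profile of the others' bids and compare truth against every alternative bid.
Others bid (4, 7, 7): truth gives 0, best alternative gives -3.
Others bid (7, 4, 7): truth gives 0, best alternative gives -3.
Others bid (7, 7, 4): truth gives 0, best alternative gives -3.
Others bid (7, 7, 7): truth gives 0, best alternative gives -3.
Others bid (4, 4, 4): truth gives 0, best alternative gives 0.
Others bid (4, 4, 7): truth gives 0, best alternative gives 0.
(Remaining 21 profiles checked similarly; truth is weakly best in each.)
In every case the truthful bid is at least as good as any alternative, so it is a dominant strategy.

Yes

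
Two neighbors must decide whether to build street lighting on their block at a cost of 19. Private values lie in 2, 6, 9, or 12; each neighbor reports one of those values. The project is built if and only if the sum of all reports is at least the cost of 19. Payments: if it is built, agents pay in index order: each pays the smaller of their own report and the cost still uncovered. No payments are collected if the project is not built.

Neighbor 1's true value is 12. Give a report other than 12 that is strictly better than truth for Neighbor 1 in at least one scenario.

Suppose Neighbor 2 reports 12.
Report 12: project built, pays 12, utility 12 - 12 = 0.
Report 9: project built, pays 9, utility 12 - 9 = 3.
So reporting 9 beats truth here (3 > 0).

9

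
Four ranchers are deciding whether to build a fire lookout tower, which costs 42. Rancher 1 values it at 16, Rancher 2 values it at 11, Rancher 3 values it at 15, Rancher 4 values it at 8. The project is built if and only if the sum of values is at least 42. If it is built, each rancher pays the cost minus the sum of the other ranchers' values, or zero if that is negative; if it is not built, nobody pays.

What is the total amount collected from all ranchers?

Total value 50 ≥ cost 42, so it is built.
Rancher 1: others sum to 34; max(0, 42 - 34) = 8.
Rancher 2: others sum to 39; max(0, 42 - 39) = 3.
Rancher 3: others sum to 35; max(0, 42 - 35) = 7.
Rancher 4: others sum to 42; max(0, 42 - 42) = 0.
Total collected = 8 + 3 + 7 + 0 = 18.

18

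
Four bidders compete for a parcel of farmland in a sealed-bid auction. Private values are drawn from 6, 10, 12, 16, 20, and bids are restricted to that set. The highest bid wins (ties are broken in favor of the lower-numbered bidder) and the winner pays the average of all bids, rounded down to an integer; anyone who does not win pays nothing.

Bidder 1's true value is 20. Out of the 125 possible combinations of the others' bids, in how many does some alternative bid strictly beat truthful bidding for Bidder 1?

64

Others bid (6, 6, 6): truth gives 11; bid 6 gives 14 > 11. Violating.
Others bid (6, 6, 10): truth gives 10; bid 10 gives 12 > 10. Violating.
Others bid (6, 6, 12): truth gives 9; bid 12 gives 11 > 9. Violating.
Others bid (6, 6, 16): truth gives 8; bid 16 gives 9 > 8. Violating.
Others bid (6, 6, 20): truth gives 7; no alternative beats it.
Others bid (6, 10, 20): truth gives 6; no alternative beats it.
(Checking all 125 profiles: 64 have a profitable deviation, 61 do not.)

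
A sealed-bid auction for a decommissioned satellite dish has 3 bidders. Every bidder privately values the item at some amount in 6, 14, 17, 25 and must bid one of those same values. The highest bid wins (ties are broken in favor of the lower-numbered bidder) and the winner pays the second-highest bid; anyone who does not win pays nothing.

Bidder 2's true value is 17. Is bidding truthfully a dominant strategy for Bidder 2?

Check each profile of the others' bids and compare truth against every alternative bid.
Others bid (6, 6): truth gives 11, best alternative gives 11.
Others bid (6, 14): truth gives 3, best alternative gives 3.
Others bid (14, 6): truth gives 3, best alternative gives 3.
Others bid (14, 14): truth gives 3, best alternative gives 3.
Others bid (6, 17): truth gives 0, best alternative gives 0.
Others bid (6, 25): truth gives 0, best alternative gives 0.
(Remaining 10 profiles checked similarly; truth is weakly best in each.)
In every case the truthful bid is at least as good as any alternative, so it is a dominant strategy.

Yes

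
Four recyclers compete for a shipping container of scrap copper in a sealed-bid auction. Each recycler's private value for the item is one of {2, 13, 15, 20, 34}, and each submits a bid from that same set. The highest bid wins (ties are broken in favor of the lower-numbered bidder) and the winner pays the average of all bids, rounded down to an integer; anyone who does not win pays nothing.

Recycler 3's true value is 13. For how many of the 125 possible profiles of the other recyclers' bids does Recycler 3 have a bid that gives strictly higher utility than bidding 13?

15

Others bid (2, 2, 15): truth gives 0; bid 15 gives 5 > 0. Violating.
Others bid (2, 2, 20): truth gives 0; bid 20 gives 2 > 0. Violating.
Others bid (2, 13, 2): truth gives 0; bid 15 gives 5 > 0. Violating.
Others bid (2, 13, 13): truth gives 0; bid 15 gives 3 > 0. Violating.
Others bid (2, 2, 2): truth gives 9; no alternative beats it.
Others bid (2, 2, 13): truth gives 6; no alternative beats it.
(Checking all 125 profiles: 15 have a profitable deviation, 110 do not.)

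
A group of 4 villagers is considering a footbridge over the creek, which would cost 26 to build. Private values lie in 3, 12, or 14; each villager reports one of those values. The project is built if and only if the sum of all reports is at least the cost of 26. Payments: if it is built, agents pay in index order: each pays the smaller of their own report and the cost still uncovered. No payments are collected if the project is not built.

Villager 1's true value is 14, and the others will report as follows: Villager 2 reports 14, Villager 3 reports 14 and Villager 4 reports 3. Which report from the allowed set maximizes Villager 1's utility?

Report 3: project built, pays 3, utility 14 - 3 = 11.
Report 12: project built, pays 12, utility 14 - 12 = 2.
Report 14: project built, pays 14, utility 14 - 14 = 0.
The best choice is 3 with utility 11.

3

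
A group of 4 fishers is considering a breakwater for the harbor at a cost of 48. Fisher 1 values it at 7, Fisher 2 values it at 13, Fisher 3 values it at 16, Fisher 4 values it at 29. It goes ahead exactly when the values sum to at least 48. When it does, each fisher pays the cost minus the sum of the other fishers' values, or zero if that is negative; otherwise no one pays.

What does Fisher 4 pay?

Total value 65 ≥ cost 48, so the project is built.
The other fishers' values sum to 36.
Cost minus that sum is 48 - 36 = 12.

12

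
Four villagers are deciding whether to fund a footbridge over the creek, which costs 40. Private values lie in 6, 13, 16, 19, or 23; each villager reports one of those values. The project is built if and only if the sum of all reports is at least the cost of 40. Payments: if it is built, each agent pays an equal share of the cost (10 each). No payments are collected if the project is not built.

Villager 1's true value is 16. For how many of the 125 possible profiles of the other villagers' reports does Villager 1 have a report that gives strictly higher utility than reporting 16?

1

Others report (6, 6, 6): truth gives 0; report 23 gives 6 > 0. Violating.
Others report (6, 6, 13): truth gives 6; no alternative beats it.
Others report (6, 6, 16): truth gives 6; no alternative beats it.
(Checking all 125 profiles: 1 has a profitable deviation, 124 do not.)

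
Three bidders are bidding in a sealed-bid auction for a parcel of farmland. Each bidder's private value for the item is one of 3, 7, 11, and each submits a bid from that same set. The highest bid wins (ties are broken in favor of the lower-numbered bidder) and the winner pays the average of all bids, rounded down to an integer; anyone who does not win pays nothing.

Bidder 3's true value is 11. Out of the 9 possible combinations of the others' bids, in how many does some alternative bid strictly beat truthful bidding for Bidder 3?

1

Others bid (3, 3): truth gives 6; bid 7 gives 7 > 6. Violating.
Others bid (3, 7): truth gives 4; no alternative beats it.
Others bid (3, 11): truth gives 0; no alternative beats it.
(Checking all 9 profiles: 1 has a profitable deviation, 8 do not.)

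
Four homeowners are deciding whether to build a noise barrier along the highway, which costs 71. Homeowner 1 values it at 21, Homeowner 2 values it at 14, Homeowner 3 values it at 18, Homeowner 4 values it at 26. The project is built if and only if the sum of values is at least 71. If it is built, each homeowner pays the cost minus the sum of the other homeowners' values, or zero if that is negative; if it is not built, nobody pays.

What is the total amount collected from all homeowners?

47

Total value 79 ≥ cost 71, so it is built.
Homeowner 1: others sum to 58; max(0, 71 - 58) = 13.
Homeowner 2: others sum to 65; max(0, 71 - 65) = 6.
Homeowner 3: others sum to 61; max(0, 71 - 61) = 10.
Homeowner 4: others sum to 53; max(0, 71 - 53) = 18.
Total collected = 13 + 6 + 10 + 18 = 47.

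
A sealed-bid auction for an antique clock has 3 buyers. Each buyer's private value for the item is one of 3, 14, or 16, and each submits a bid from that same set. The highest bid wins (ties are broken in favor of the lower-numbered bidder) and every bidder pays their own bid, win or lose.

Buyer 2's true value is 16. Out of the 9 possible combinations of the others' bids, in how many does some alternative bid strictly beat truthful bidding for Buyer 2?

5

Others bid (3, 3): truth gives 0; bid 14 gives 2 > 0. Violating.
Others bid (3, 14): truth gives 0; bid 14 gives 2 > 0. Violating.
Others bid (16, 3): truth gives -16; bid 3 gives -3 > -16. Violating.
Others bid (16, 14): truth gives -16; bid 3 gives -3 > -16. Violating.
Others bid (3, 16): truth gives 0; no alternative beats it.
Others bid (14, 3): truth gives 0; no alternative beats it.
(Checking all 9 profiles: 5 have a profitable deviation, 4 do not.)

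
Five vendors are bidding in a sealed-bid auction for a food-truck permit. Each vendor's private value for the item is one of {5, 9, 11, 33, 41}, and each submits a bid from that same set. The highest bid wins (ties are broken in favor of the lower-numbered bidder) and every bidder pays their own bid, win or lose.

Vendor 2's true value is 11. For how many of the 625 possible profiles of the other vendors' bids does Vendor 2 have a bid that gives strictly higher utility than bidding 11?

579

Others bid (5, 5, 5, 5): truth gives 0; bid 9 gives 2 > 0. Violating.
Others bid (5, 5, 5, 9): truth gives 0; bid 9 gives 2 > 0. Violating.
Others bid (5, 5, 5, 33): truth gives -11; bid 5 gives -5 > -11. Violating.
Others bid (5, 5, 5, 41): truth gives -11; bid 5 gives -5 > -11. Violating.
Others bid (5, 5, 5, 11): truth gives 0; no alternative beats it.
Others bid (5, 5, 9, 11): truth gives 0; no alternative beats it.
(Checking all 625 profiles: 579 have a profitable deviation, 46 do not.)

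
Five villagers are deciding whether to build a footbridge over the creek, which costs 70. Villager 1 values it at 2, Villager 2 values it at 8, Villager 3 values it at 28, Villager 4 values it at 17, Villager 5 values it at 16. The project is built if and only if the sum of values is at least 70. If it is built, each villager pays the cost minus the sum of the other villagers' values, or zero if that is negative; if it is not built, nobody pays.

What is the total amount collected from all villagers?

Total value 71 ≥ cost 70, so it is built.
Villager 1: others sum to 69; max(0, 70 - 69) = 1.
Villager 2: others sum to 63; max(0, 70 - 63) = 7.
Villager 3: others sum to 43; max(0, 70 - 43) = 27.
Villager 4: others sum to 54; max(0, 70 - 54) = 16.
Villager 5: others sum to 55; max(0, 70 - 55) = 15.
Total collected = 1 + 7 + 27 + 16 + 15 = 66.

66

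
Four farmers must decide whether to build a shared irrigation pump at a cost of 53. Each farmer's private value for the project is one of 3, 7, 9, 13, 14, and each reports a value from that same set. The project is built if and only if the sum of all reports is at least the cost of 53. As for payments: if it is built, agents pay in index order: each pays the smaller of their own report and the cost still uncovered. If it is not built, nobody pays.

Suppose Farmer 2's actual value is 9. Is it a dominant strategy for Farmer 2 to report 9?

Yes

Check each profile of the others' reports and compare truth against every alternative report.
Others report (3, 3, 3): truth gives 0, best alternative gives 0.
Others report (3, 3, 7): truth gives 0, best alternative gives 0.
Others report (3, 3, 9): truth gives 0, best alternative gives 0.
Others report (3, 3, 13): truth gives 0, best alternative gives 0.
Others report (3, 3, 14): truth gives 0, best alternative gives 0.
Others report (3, 7, 3): truth gives 0, best alternative gives 0.
(Remaining 119 profiles checked similarly; truth is weakly best in each.)
In every case the truthful report is at least as good as any alternative, so it is a dominant strategy.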